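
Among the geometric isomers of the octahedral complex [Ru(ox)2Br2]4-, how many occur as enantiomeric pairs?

1

In an octahedral complex each vertex has one trans partner and four cis neighbours.
Each ox is bidentate and must span two cis positions.
Working through the distinct placements yields 2 geometric isomers: Br trans; Br cis (chiral).
One of these lacks any improper symmetry element and so occurs as an enantiomeric pair, giving 2 + 1 = 3 stereoisomers in total.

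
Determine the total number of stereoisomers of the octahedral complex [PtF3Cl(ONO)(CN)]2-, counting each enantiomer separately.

5

The six octahedral sites form three mutually perpendicular trans pairs.
There are 4 geometric isomers: F mer (3 arrangements); F fac (chiral).
One of these lacks any improper symmetry element and so occurs as an enantiomeric pair, giving 4 + 1 = 5 stereoisomers in total.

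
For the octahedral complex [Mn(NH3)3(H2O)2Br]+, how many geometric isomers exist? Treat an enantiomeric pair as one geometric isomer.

3

The six octahedral sites form three mutually perpendicular trans pairs.
Working through the distinct placements yields 3 geometric isomers: NH3 mer, H2O cis; NH3 mer, H2O trans; NH3 fac, H2O cis.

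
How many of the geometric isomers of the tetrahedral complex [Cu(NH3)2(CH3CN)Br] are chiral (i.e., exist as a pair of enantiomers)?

0

In a tetrahedral complex all four positions are equivalent and every pair of ligands is adjacent — there is no cis/trans distinction.
Only one geometric arrangement is possible.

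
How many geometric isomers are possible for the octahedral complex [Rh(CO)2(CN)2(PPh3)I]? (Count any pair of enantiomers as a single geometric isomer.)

6

The distinct arrangements are (6 in all): CO trans, CN trans; CO cis, CN trans; CO cis, CN cis (3 arrangements, 2 chiral); CO trans, CN cis.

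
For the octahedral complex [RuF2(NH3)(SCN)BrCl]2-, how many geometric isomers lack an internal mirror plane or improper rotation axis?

6

The six octahedral sites form three mutually perpendicular trans pairs.
Placing the ligands in turn and identifying arrangements related by rotation or reflection leaves 9 distinct geometric isomers.
Of these, 6 lack any improper symmetry element and so occur as enantiomeric pairs, giving 9 + 6 = 15 stereoisomers in total.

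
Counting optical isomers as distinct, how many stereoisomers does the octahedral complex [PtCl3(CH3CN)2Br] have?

The six octahedral sites form three mutually perpendicular trans pairs.
Systematic placement gives 3 geometric isomers: Cl mer, CH3CN cis; Cl mer, CH3CN trans; Cl fac, CH3CN cis.
Each arrangement has an internal mirror plane or centre of symmetry, so none is chiral.

3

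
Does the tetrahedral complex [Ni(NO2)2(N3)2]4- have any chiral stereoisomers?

no

In a tetrahedral complex all four positions are equivalent and every pair of ligands is adjacent — there is no cis/trans distinction.
Only one geometric arrangement is possible.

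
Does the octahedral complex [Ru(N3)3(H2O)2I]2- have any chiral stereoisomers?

no

Working through the distinct placements yields 3 geometric isomers: N3 mer, H2O trans; N3 mer, H2O cis; N3 fac, H2O cis.
Each arrangement has an internal mirror plane or centre of symmetry, so none is chiral.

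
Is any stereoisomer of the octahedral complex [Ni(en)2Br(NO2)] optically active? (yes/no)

An octahedron has six vertices in three trans pairs; every non-trans pair is cis.
Each en is bidentate and must span two cis positions.
The distinct arrangements are (2 in all): Br and NO2 mutually trans; Br and NO2 mutually cis (chiral).
One of these lacks any improper symmetry element and so occurs as an enantiomeric pair, giving 2 + 1 = 3 stereoisomers in total.

yes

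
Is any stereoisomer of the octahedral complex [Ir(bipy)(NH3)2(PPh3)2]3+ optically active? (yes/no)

In an octahedral complex each vertex has one trans partner and four cis neighbours.
Each bipy is bidentate and must span two cis positions.
Systematic placement gives 3 geometric isomers: NH3 trans, PPh3 cis; NH3 cis, PPh3 cis (chiral); NH3 cis, PPh3 trans.
One of these lacks any improper symmetry element and so occurs as an enantiomeric pair, giving 3 + 1 = 4 stereoisomers in total.

yes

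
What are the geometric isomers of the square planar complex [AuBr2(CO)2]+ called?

A square has two trans pairs of vertices; adjacent vertices are cis.
Systematic placement gives 2 geometric isomers: Br cis; Br trans.

cis and trans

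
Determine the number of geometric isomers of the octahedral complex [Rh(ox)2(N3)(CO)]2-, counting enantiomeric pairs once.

The six octahedral sites form three mutually perpendicular trans pairs.
Each ox is bidentate and must span two cis positions.
Systematic placement gives 2 geometric isomers: N3 and CO mutually trans; N3 and CO mutually cis (chiral).

2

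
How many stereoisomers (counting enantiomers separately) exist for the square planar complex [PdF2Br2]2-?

2

In a square planar complex each vertex has one trans partner and two cis neighbours.
The distinct arrangements are (2 in all): F cis; F trans.
Each arrangement has an internal mirror plane or centre of symmetry, so none is chiral.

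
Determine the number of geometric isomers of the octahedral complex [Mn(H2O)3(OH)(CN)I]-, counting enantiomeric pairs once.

In an octahedral complex each vertex has one trans partner and four cis neighbours.
There are 4 geometric isomers: H2O mer (3 arrangements); H2O fac (chiral).

4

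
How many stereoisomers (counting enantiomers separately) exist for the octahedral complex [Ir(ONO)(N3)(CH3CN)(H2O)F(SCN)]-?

30

The six octahedral sites form three mutually perpendicular trans pairs.
Systematic enumeration (placing each ligand type in turn and discarding arrangements equivalent by rotation or reflection) gives 15 geometric isomers.
Of these, 15 lack any improper symmetry element and so occur as enantiomeric pairs, giving 15 + 15 = 30 stereoisomers in total.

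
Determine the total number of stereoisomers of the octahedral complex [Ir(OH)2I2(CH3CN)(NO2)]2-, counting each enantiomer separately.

8

The six octahedral sites form three mutually perpendicular trans pairs.
Working through the distinct placements yields 6 geometric isomers: OH trans, I cis; OH cis, I cis (3 arrangements, 2 chiral); OH trans, I trans; OH cis, I trans.
Of these, 2 lack any improper symmetry element and so occur as enantiomeric pairs, giving 6 + 2 = 8 stereoisomers in total.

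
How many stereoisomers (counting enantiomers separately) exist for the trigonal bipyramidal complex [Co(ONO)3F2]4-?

3

In a trigonal bipyramid the two axial positions differ from the three equatorial ones.
There are 3 geometric isomers: F both axial; F one axial, one equatorial; F both equatorial.
Each arrangement has an internal mirror plane or centre of symmetry, so none is chiral.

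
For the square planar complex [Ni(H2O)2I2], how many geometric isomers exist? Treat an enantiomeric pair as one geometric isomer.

There are 2 geometric isomers: H2O cis; H2O trans.

2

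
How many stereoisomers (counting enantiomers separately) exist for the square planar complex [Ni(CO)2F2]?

2

In a square planar complex each vertex has one trans partner and two cis neighbours.
Systematic placement gives 2 geometric isomers: CO cis; CO trans.
Each arrangement has an internal mirror plane or centre of symmetry, so none is chiral.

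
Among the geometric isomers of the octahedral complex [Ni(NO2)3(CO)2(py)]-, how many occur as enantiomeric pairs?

0

In an octahedral complex each vertex has one trans partner and four cis neighbours.
There are 3 geometric isomers: NO2 mer, CO trans; NO2 fac, CO cis; NO2 mer, CO cis.
Each arrangement has an internal mirror plane or centre of symmetry, so none is chiral.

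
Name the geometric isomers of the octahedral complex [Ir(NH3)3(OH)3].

In an octahedral complex each vertex has one trans partner and four cis neighbours.
The distinct arrangements are (2 in all): NH3 mer; NH3 fac.

fac and mer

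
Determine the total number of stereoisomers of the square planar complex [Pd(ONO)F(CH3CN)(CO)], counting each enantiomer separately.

In a square planar complex each vertex has one trans partner and two cis neighbours.
Systematic placement gives 3 geometric isomers: (CH3CN/F trans, CO/ONO trans); (CH3CN/ONO trans, CO/F trans); (CH3CN/CO trans, F/ONO trans).
Each arrangement has an internal mirror plane or centre of symmetry, so none is chiral.

3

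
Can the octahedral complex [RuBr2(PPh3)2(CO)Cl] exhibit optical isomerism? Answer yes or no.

yes

The six octahedral sites form three mutually perpendicular trans pairs.
Working through the distinct placements yields 6 geometric isomers: Br trans, PPh3 trans; Br trans, PPh3 cis; Br cis, PPh3 trans; Br cis, PPh3 cis (3 arrangements, 2 chiral).
Of these, 2 lack any improper symmetry element and so occur as enantiomeric pairs, giving 6 + 2 = 8 stereoisomers in total.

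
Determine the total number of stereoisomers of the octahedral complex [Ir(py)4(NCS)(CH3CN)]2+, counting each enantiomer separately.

2

In an octahedral complex each vertex has one trans partner and four cis neighbours.
Systematic placement gives 2 geometric isomers: NCS and CH3CN mutually trans; NCS and CH3CN mutually cis.
Each arrangement has an internal mirror plane or centre of symmetry, so none is chiral.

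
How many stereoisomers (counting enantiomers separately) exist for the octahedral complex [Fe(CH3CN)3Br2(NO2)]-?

The six octahedral sites form three mutually perpendicular trans pairs.
The distinct arrangements are (3 in all): CH3CN mer, Br trans; CH3CN fac, Br cis; CH3CN mer, Br cis.
Each arrangement has an internal mirror plane or centre of symmetry, so none is chiral.

3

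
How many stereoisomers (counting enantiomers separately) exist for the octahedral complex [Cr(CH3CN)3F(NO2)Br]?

5

The six octahedral sites form three mutually perpendicular trans pairs.
There are 4 geometric isomers: CH3CN mer (3 arrangements); CH3CN fac (chiral).
One of these lacks any improper symmetry element and so occurs as an enantiomeric pair, giving 4 + 1 = 5 stereoisomers in total.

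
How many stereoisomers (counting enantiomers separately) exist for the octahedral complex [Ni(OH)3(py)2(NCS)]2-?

An octahedron has six vertices in three trans pairs; every non-trans pair is cis.
The distinct arrangements are (3 in all): OH mer, py trans; OH fac, py cis; OH mer, py cis.
Each arrangement has an internal mirror plane or centre of symmetry, so none is chiral.

3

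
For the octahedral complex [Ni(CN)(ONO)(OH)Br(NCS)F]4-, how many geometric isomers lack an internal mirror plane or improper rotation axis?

In an octahedral complex each vertex has one trans partner and four cis neighbours.
Systematic enumeration (placing each ligand type in turn and discarding arrangements equivalent by rotation or reflection) gives 15 geometric isomers.
Of these, 15 lack any improper symmetry element and so occur as enantiomeric pairs, giving 15 + 15 = 30 stereoisomers in total.

15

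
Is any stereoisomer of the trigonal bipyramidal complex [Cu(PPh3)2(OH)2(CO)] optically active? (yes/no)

In a trigonal bipyramid the two axial positions differ from the three equatorial ones.
Placing the ligands in turn and identifying arrangements related by rotation or reflection leaves 5 distinct geometric isomers.
One of these lacks any improper symmetry element and so occurs as an enantiomeric pair, giving 5 + 1 = 6 stereoisomers in total.

yes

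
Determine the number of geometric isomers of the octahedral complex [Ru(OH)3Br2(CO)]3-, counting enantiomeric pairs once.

The six octahedral sites form three mutually perpendicular trans pairs.
Working through the distinct placements yields 3 geometric isomers: OH mer, Br trans; OH mer, Br cis; OH fac, Br cis.

3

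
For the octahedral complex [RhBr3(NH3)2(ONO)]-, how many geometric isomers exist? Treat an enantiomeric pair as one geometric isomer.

Working through the distinct placements yields 3 geometric isomers: Br mer, NH3 cis; Br mer, NH3 trans; Br fac, NH3 cis.

3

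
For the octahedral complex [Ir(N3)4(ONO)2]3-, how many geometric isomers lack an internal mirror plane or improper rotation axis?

0

In an octahedral complex each vertex has one trans partner and four cis neighbours.
The distinct arrangements are (2 in all): ONO trans; ONO cis.
Each arrangement has an internal mirror plane or centre of symmetry, so none is chiral.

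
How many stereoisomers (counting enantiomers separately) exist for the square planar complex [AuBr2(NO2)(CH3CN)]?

In a square planar complex each vertex has one trans partner and two cis neighbours.
There are 2 geometric isomers: Br cis; Br trans.
Each arrangement has an internal mirror plane or centre of symmetry, so none is chiral.

2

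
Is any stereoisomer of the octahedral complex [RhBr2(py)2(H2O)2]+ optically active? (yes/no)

yes

The six octahedral sites form three mutually perpendicular trans pairs.
Systematic placement gives 5 geometric isomers: Br trans, py trans, H2O trans; Br trans, py cis, H2O cis; Br cis, py trans, H2O cis; Br cis, py cis, H2O cis (chiral); Br cis, py cis, H2O trans.
One of these lacks any improper symmetry element and so occurs as an enantiomeric pair, giving 5 + 1 = 6 stereoisomers in total.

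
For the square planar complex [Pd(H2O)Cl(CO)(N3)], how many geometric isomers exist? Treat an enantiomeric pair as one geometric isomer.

A square has two trans pairs of vertices; adjacent vertices are cis.
The distinct arrangements are (3 in all): (CO/H2O trans, Cl/N3 trans); (CO/N3 trans, Cl/H2O trans); (CO/Cl trans, H2O/N3 trans).

3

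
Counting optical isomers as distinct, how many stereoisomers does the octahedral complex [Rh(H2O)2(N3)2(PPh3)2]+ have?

6

An octahedron has six vertices in three trans pairs; every non-trans pair is cis.
Working through the distinct placements yields 5 geometric isomers: H2O trans, N3 trans, PPh3 trans; H2O trans, N3 cis, PPh3 cis; H2O cis, N3 cis, PPh3 trans; H2O cis, N3 cis, PPh3 cis (chiral); H2O cis, N3 trans, PPh3 cis.
One of these lacks any improper symmetry element and so occurs as an enantiomeric pair, giving 5 + 1 = 6 stereoisomers in total.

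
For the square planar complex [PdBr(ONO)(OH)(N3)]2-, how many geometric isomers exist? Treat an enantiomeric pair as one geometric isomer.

3

Systematic placement gives 3 geometric isomers: (Br/OH trans, N3/ONO trans); (Br/ONO trans, N3/OH trans); (Br/N3 trans, OH/ONO trans).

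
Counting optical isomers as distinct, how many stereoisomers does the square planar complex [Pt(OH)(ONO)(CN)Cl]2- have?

3

Systematic placement gives 3 geometric isomers: (CN/OH trans, Cl/ONO trans); (CN/ONO trans, Cl/OH trans); (CN/Cl trans, OH/ONO trans).
Each arrangement has an internal mirror plane or centre of symmetry, so none is chiral.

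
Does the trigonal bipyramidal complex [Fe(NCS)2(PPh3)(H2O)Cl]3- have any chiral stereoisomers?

A trigonal bipyramid has two axial and three equatorial sites, which are chemically inequivalent.
Systematic enumeration (placing each ligand type in turn and discarding arrangements equivalent by rotation or reflection) gives 7 geometric isomers.
Of these, 3 lack any improper symmetry element and so occur as enantiomeric pairs, giving 7 + 3 = 10 stereoisomers in total.

yes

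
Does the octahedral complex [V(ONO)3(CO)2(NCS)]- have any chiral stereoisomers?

no

There are 3 geometric isomers: ONO mer, CO trans; ONO mer, CO cis; ONO fac, CO cis.
Each arrangement has an internal mirror plane or centre of symmetry, so none is chiral.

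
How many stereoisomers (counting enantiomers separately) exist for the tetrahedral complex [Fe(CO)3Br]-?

1

All four vertices of a tetrahedron are equivalent and mutually adjacent, so cis/trans isomerism cannot arise.
Only one geometric arrangement is possible.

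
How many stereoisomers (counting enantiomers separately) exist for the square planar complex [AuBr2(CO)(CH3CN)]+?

2

In a square planar complex each vertex has one trans partner and two cis neighbours.
Systematic placement gives 2 geometric isomers: Br cis; Br trans.
Each arrangement has an internal mirror plane or centre of symmetry, so none is chiral.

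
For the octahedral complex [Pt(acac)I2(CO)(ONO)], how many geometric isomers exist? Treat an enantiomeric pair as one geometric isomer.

4

In an octahedral complex each vertex has one trans partner and four cis neighbours.
Each acac is bidentate and must span two cis positions.
The distinct arrangements are (4 in all): I cis (3 arrangements, 2 chiral); I trans.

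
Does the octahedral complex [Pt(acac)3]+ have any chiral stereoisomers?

Each acac is bidentate and must span two cis positions.
Only one geometric arrangement is possible; it has no improper symmetry element, so it exists as a pair of enantiomers (2 stereoisomers).

yes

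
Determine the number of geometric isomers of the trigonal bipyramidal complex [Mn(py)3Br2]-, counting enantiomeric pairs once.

3

A trigonal bipyramid has two axial and three equatorial sites, which are chemically inequivalent.
There are 3 geometric isomers: Br both axial; Br one axial, one equatorial; Br both equatorial.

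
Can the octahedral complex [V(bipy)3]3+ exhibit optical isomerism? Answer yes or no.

yes

The six octahedral sites form three mutually perpendicular trans pairs.
Each bipy is bidentate and must span two cis positions.
Only one geometric arrangement is possible; it has no improper symmetry element, so it exists as a pair of enantiomers (2 stereoisomers).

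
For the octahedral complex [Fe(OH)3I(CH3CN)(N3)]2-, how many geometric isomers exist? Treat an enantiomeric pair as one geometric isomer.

4

Working through the distinct placements yields 4 geometric isomers: OH mer (3 arrangements); OH fac (chiral).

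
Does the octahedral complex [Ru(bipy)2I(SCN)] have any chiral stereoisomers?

yes

In an octahedral complex each vertex has one trans partner and four cis neighbours.
Each bipy is bidentate and must span two cis positions.
Working through the distinct placements yields 2 geometric isomers: I and SCN mutually trans; I and SCN mutually cis (chiral).
One of these lacks any improper symmetry element and so occurs as an enantiomeric pair, giving 2 + 1 = 3 stereoisomers in total.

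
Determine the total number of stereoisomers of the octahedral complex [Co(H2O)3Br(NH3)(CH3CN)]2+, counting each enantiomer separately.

In an octahedral complex each vertex has one trans partner and four cis neighbours.
There are 4 geometric isomers: H2O mer (3 arrangements); H2O fac (chiral).
One of these lacks any improper symmetry element and so occurs as an enantiomeric pair, giving 4 + 1 = 5 stereoisomers in total.

5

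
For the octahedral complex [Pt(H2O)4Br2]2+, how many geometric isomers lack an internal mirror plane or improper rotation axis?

An octahedron has six vertices in three trans pairs; every non-trans pair is cis.
Working through the distinct placements yields 2 geometric isomers: Br trans; Br cis.
Each arrangement has an internal mirror plane or centre of symmetry, so none is chiral.

0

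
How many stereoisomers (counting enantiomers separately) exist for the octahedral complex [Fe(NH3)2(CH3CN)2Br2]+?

The distinct arrangements are (5 in all): NH3 trans, CH3CN trans, Br trans; NH3 cis, CH3CN cis, Br trans; NH3 trans, CH3CN cis, Br cis; NH3 cis, CH3CN cis, Br cis (chiral); NH3 cis, CH3CN trans, Br cis.
One of these lacks any improper symmetry element and so occurs as an enantiomeric pair, giving 5 + 1 = 6 stereoisomers in total.

6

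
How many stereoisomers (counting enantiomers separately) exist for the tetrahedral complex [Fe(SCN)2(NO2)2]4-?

1

All four vertices of a tetrahedron are equivalent and mutually adjacent, so cis/trans isomerism cannot arise.
Only one geometric arrangement is possible.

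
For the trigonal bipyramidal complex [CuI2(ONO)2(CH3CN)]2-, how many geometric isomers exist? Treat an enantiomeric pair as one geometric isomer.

5

Systematic enumeration (placing each ligand type in turn and discarding arrangements equivalent by rotation or reflection) gives 5 geometric isomers.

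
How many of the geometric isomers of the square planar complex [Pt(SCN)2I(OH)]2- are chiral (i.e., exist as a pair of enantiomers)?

0

In a square planar complex each vertex has one trans partner and two cis neighbours.
Systematic placement gives 2 geometric isomers: SCN cis; SCN trans.
Each arrangement has an internal mirror plane or centre of symmetry, so none is chiral.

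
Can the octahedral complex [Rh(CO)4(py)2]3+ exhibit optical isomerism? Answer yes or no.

The six octahedral sites form three mutually perpendicular trans pairs.
There are 2 geometric isomers: py trans; py cis.
Each arrangement has an internal mirror plane or centre of symmetry, so none is chiral.

no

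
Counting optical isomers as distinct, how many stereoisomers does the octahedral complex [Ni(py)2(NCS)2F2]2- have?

6

An octahedron has six vertices in three trans pairs; every non-trans pair is cis.
There are 5 geometric isomers: py trans, NCS trans, F trans; py cis, NCS cis, F trans; py trans, NCS cis, F cis; py cis, NCS cis, F cis (chiral); py cis, NCS trans, F cis.
One of these lacks any improper symmetry element and so occurs as an enantiomeric pair, giving 5 + 1 = 6 stereoisomers in total.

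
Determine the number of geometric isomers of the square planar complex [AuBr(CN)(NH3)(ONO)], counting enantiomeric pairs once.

3

In a square planar complex each vertex has one trans partner and two cis neighbours.
Working through the distinct placements yields 3 geometric isomers: (Br/NH3 trans, CN/ONO trans); (Br/ONO trans, CN/NH3 trans); (Br/CN trans, NH3/ONO trans).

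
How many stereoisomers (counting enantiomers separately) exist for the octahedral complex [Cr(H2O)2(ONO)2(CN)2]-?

6

There are 5 geometric isomers: H2O trans, ONO trans, CN trans; H2O cis, ONO cis, CN trans; H2O cis, ONO trans, CN cis; H2O cis, ONO cis, CN cis (chiral); H2O trans, ONO cis, CN cis.
One of these lacks any improper symmetry element and so occurs as an enantiomeric pair, giving 5 + 1 = 6 stereoisomers in total.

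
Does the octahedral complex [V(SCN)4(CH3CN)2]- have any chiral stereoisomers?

The six octahedral sites form three mutually perpendicular trans pairs.
Systematic placement gives 2 geometric isomers: CH3CN trans; CH3CN cis.
Each arrangement has an internal mirror plane or centre of symmetry, so none is chiral.

no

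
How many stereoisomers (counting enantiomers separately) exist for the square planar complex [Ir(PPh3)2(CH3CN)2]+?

2

A square has two trans pairs of vertices; adjacent vertices are cis.
Systematic placement gives 2 geometric isomers: PPh3 cis; PPh3 trans.
Each arrangement has an internal mirror plane or centre of symmetry, so none is chiral.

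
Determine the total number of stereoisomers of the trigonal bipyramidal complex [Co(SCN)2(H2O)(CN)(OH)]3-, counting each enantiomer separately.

A trigonal bipyramid has two axial and three equatorial sites, which are chemically inequivalent.
Placing the ligands in turn and identifying arrangements related by rotation or reflection leaves 7 distinct geometric isomers.
Of these, 3 lack any improper symmetry element and so occur as enantiomeric pairs, giving 7 + 3 = 10 stereoisomers in total.

10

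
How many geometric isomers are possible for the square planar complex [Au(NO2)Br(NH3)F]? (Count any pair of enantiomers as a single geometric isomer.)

3

A square has two trans pairs of vertices; adjacent vertices are cis.
Systematic placement gives 3 geometric isomers: (Br/NH3 trans, F/NO2 trans); (Br/NO2 trans, F/NH3 trans); (Br/F trans, NH3/NO2 trans).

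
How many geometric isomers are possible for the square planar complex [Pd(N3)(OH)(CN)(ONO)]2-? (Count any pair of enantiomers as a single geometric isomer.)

3

Working through the distinct placements yields 3 geometric isomers: (CN/OH trans, N3/ONO trans); (CN/ONO trans, N3/OH trans); (CN/N3 trans, OH/ONO trans).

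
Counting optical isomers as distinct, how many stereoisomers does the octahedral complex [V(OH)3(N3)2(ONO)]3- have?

3

In an octahedral complex each vertex has one trans partner and four cis neighbours.
The distinct arrangements are (3 in all): OH mer, N3 trans; OH fac, N3 cis; OH mer, N3 cis.
Each arrangement has an internal mirror plane or centre of symmetry, so none is chiral.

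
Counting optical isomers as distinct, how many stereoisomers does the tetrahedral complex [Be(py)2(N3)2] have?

1

In a tetrahedral complex all four positions are equivalent and every pair of ligands is adjacent — there is no cis/trans distinction.
Only one geometric arrangement is possible.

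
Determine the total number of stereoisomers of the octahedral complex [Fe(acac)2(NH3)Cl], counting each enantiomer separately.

An octahedron has six vertices in three trans pairs; every non-trans pair is cis.
Each acac is bidentate and must span two cis positions.
Working through the distinct placements yields 2 geometric isomers: NH3 and Cl mutually trans; NH3 and Cl mutually cis (chiral).
One of these lacks any improper symmetry element and so occurs as an enantiomeric pair, giving 2 + 1 = 3 stereoisomers in total.

3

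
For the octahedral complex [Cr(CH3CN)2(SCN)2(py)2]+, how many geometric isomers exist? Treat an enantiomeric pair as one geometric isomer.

In an octahedral complex each vertex has one trans partner and four cis neighbours.
Systematic placement gives 5 geometric isomers: CH3CN trans, SCN trans, py trans; CH3CN trans, SCN cis, py cis; CH3CN cis, SCN cis, py trans; CH3CN cis, SCN cis, py cis (chiral); CH3CN cis, SCN trans, py cis.

5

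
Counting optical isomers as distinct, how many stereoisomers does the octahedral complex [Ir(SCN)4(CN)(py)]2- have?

There are 2 geometric isomers: CN and py mutually cis; CN and py mutually trans.
Each arrangement has an internal mirror plane or centre of symmetry, so none is chiral.

2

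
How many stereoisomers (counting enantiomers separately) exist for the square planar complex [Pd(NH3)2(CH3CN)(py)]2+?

2

There are 2 geometric isomers: NH3 cis; NH3 trans.
Each arrangement has an internal mirror plane or centre of symmetry, so none is chiral.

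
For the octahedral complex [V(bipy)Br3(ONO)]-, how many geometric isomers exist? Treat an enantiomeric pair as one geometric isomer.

2

An octahedron has six vertices in three trans pairs; every non-trans pair is cis.
Each bipy is bidentate and must span two cis positions.
Working through the distinct placements yields 2 geometric isomers: Br mer; Br fac.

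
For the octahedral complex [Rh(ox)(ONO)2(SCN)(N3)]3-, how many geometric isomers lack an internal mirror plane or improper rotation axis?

An octahedron has six vertices in three trans pairs; every non-trans pair is cis.
Each ox is bidentate and must span two cis positions.
There are 4 geometric isomers: ONO cis (3 arrangements, 2 chiral); ONO trans.
Of these, 2 lack any improper symmetry element and so occur as enantiomeric pairs, giving 4 + 2 = 6 stereoisomers in total.

2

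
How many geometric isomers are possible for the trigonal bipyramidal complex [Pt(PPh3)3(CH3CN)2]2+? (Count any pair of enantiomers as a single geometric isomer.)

Working through the distinct placements yields 3 geometric isomers: CH3CN both axial; CH3CN one axial, one equatorial; CH3CN both equatorial.

3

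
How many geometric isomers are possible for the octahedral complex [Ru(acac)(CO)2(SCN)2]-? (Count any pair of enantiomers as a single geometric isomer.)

3

An octahedron has six vertices in three trans pairs; every non-trans pair is cis.
Each acac is bidentate and must span two cis positions.
Systematic placement gives 3 geometric isomers: CO trans, SCN cis; CO cis, SCN cis (chiral); CO cis, SCN trans.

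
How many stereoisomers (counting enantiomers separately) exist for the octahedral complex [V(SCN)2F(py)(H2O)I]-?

An octahedron has six vertices in three trans pairs; every non-trans pair is cis.
Systematic enumeration (placing each ligand type in turn and discarding arrangements equivalent by rotation or reflection) gives 9 geometric isomers.
Of these, 6 lack any improper symmetry element and so occur as enantiomeric pairs, giving 9 + 6 = 15 stereoisomers in total.

15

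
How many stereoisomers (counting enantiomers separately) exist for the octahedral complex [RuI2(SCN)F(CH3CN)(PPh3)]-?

Systematic enumeration (placing each ligand type in turn and discarding arrangements equivalent by rotation or reflection) gives 9 geometric isomers.
Of these, 6 lack any improper symmetry element and so occur as enantiomeric pairs, giving 9 + 6 = 15 stereoisomers in total.

15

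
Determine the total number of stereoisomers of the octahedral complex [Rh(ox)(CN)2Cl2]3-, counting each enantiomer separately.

In an octahedral complex each vertex has one trans partner and four cis neighbours.
Each ox is bidentate and must span two cis positions.
Working through the distinct placements yields 3 geometric isomers: CN trans, Cl cis; CN cis, Cl cis (chiral); CN cis, Cl trans.
One of these lacks any improper symmetry element and so occurs as an enantiomeric pair, giving 3 + 1 = 4 stereoisomers in total.

4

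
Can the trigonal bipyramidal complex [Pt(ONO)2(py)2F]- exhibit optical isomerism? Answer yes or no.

yes

In a trigonal bipyramid the two axial positions differ from the three equatorial ones.
Systematic enumeration (placing each ligand type in turn and discarding arrangements equivalent by rotation or reflection) gives 5 geometric isomers.
One of these lacks any improper symmetry element and so occurs as an enantiomeric pair, giving 5 + 1 = 6 stereoisomers in total.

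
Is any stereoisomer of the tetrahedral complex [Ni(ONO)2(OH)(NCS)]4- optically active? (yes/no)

no

All four vertices of a tetrahedron are equivalent and mutually adjacent, so cis/trans isomerism cannot arise.
Only one geometric arrangement is possible.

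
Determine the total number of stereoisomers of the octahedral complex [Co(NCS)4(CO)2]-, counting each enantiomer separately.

An octahedron has six vertices in three trans pairs; every non-trans pair is cis.
Systematic placement gives 2 geometric isomers: CO trans; CO cis.
Each arrangement has an internal mirror plane or centre of symmetry, so none is chiral.

2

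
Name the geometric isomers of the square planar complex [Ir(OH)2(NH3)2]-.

A square has two trans pairs of vertices; adjacent vertices are cis.
Working through the distinct placements yields 2 geometric isomers: OH cis; OH trans.

cis and trans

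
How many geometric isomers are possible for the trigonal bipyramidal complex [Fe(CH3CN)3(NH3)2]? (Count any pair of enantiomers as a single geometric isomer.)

Working through the distinct placements yields 3 geometric isomers: NH3 both equatorial; NH3 one axial, one equatorial; NH3 both axial.

3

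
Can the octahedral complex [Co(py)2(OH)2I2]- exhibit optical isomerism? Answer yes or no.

yes

An octahedron has six vertices in three trans pairs; every non-trans pair is cis.
The distinct arrangements are (5 in all): py trans, OH trans, I trans; py cis, OH cis, I trans; py trans, OH cis, I cis; py cis, OH cis, I cis (chiral); py cis, OH trans, I cis.
One of these lacks any improper symmetry element and so occurs as an enantiomeric pair, giving 5 + 1 = 6 stereoisomers in total.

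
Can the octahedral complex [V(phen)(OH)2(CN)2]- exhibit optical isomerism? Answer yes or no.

An octahedron has six vertices in three trans pairs; every non-trans pair is cis.
Each phen is bidentate and must span two cis positions.
The distinct arrangements are (3 in all): OH cis, CN trans; OH cis, CN cis (chiral); OH trans, CN cis.
One of these lacks any improper symmetry element and so occurs as an enantiomeric pair, giving 3 + 1 = 4 stereoisomers in total.

yes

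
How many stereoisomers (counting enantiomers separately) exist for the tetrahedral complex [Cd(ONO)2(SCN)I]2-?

Only one geometric arrangement is possible.

1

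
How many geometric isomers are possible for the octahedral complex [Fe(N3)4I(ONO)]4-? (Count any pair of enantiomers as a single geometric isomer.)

The distinct arrangements are (2 in all): I and ONO mutually cis; I and ONO mutually trans.

2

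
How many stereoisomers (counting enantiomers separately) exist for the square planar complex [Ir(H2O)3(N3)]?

In a square planar complex each vertex has one trans partner and two cis neighbours.
Only one geometric arrangement is possible.

1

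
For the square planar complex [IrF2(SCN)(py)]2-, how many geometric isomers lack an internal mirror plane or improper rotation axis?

0

In a square planar complex each vertex has one trans partner and two cis neighbours.
There are 2 geometric isomers: F cis; F trans.
Each arrangement has an internal mirror plane or centre of symmetry, so none is chiral.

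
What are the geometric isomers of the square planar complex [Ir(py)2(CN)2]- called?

In a square planar complex each vertex has one trans partner and two cis neighbours.
Working through the distinct placements yields 2 geometric isomers: py cis; py trans.

cis and trans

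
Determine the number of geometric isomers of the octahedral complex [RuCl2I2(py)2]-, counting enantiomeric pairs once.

5

An octahedron has six vertices in three trans pairs; every non-trans pair is cis.
The distinct arrangements are (5 in all): Cl trans, I trans, py trans; Cl trans, I cis, py cis; Cl cis, I cis, py trans; Cl cis, I cis, py cis (chiral); Cl cis, I trans, py cis.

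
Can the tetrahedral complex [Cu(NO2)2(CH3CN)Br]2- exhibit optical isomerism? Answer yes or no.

no

Only one geometric arrangement is possible.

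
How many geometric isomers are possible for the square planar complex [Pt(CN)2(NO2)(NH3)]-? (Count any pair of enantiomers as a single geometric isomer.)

A square has two trans pairs of vertices; adjacent vertices are cis.
Systematic placement gives 2 geometric isomers: CN cis; CN trans.

2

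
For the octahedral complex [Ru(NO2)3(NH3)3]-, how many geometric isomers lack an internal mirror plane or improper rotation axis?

0

The six octahedral sites form three mutually perpendicular trans pairs.
Systematic placement gives 2 geometric isomers: NO2 mer; NO2 fac.
Each arrangement has an internal mirror plane or centre of symmetry, so none is chiral.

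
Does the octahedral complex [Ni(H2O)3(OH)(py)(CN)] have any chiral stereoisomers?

The six octahedral sites form three mutually perpendicular trans pairs.
There are 4 geometric isomers: H2O mer (3 arrangements); H2O fac (chiral).
One of these lacks any improper symmetry element and so occurs as an enantiomeric pair, giving 4 + 1 = 5 stereoisomers in total.

yes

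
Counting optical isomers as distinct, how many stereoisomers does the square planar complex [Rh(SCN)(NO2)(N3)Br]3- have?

3

In a square planar complex each vertex has one trans partner and two cis neighbours.
The distinct arrangements are (3 in all): (Br/NO2 trans, N3/SCN trans); (Br/SCN trans, N3/NO2 trans); (Br/N3 trans, NO2/SCN trans).
Each arrangement has an internal mirror plane or centre of symmetry, so none is chiral.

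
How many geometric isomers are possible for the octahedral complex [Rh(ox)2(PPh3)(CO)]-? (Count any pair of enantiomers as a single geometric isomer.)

An octahedron has six vertices in three trans pairs; every non-trans pair is cis.
Each ox is bidentate and must span two cis positions.
There are 2 geometric isomers: PPh3 and CO mutually trans; PPh3 and CO mutually cis (chiral).

2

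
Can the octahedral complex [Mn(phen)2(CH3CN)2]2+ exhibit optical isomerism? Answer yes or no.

The six octahedral sites form three mutually perpendicular trans pairs.
Each phen is bidentate and must span two cis positions.
Systematic placement gives 2 geometric isomers: CH3CN trans; CH3CN cis (chiral).
One of these lacks any improper symmetry element and so occurs as an enantiomeric pair, giving 2 + 1 = 3 stereoisomers in total.

yes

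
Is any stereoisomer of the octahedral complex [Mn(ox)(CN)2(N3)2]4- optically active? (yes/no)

yes

Each ox is bidentate and must span two cis positions.
The distinct arrangements are (3 in all): CN trans, N3 cis; CN cis, N3 cis (chiral); CN cis, N3 trans.
One of these lacks any improper symmetry element and so occurs as an enantiomeric pair, giving 3 + 1 = 4 stereoisomers in total.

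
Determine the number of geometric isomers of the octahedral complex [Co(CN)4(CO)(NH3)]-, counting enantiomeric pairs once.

An octahedron has six vertices in three trans pairs; every non-trans pair is cis.
There are 2 geometric isomers: CO and NH3 mutually trans; CO and NH3 mutually cis.

2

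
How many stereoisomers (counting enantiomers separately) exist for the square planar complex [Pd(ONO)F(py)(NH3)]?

There are 3 geometric isomers: (F/ONO trans, NH3/py trans); (F/py trans, NH3/ONO trans); (F/NH3 trans, ONO/py trans).
Each arrangement has an internal mirror plane or centre of symmetry, so none is chiral.

3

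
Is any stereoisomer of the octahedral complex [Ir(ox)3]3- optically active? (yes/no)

yes

Each ox is bidentate and must span two cis positions.
Only one geometric arrangement is possible; it has no improper symmetry element, so it exists as a pair of enantiomers (2 stereoisomers).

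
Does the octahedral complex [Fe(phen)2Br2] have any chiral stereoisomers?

yes

In an octahedral complex each vertex has one trans partner and four cis neighbours.
Each phen is bidentate and must span two cis positions.
There are 2 geometric isomers: Br trans; Br cis (chiral).
One of these lacks any improper symmetry element and so occurs as an enantiomeric pair, giving 2 + 1 = 3 stereoisomers in total.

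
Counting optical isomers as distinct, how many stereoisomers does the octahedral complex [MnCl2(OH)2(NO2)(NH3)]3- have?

8

An octahedron has six vertices in three trans pairs; every non-trans pair is cis.
There are 6 geometric isomers: Cl trans, OH trans; Cl trans, OH cis; Cl cis, OH trans; Cl cis, OH cis (3 arrangements, 2 chiral).
Of these, 2 lack any improper symmetry element and so occur as enantiomeric pairs, giving 6 + 2 = 8 stereoisomers in total.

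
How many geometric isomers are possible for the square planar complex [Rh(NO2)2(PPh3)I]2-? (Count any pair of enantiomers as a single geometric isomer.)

Working through the distinct placements yields 2 geometric isomers: NO2 cis; NO2 trans.

2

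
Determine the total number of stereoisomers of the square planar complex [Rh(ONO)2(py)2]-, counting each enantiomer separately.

Systematic placement gives 2 geometric isomers: ONO cis; ONO trans.
Each arrangement has an internal mirror plane or centre of symmetry, so none is chiral.

2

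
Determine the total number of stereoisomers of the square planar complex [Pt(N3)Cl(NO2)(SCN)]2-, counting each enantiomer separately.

In a square planar complex each vertex has one trans partner and two cis neighbours.
There are 3 geometric isomers: (Cl/NO2 trans, N3/SCN trans); (Cl/SCN trans, N3/NO2 trans); (Cl/N3 trans, NO2/SCN trans).
Each arrangement has an internal mirror plane or centre of symmetry, so none is chiral.

3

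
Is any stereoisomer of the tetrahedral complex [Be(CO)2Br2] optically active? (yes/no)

no

In a tetrahedral complex all four positions are equivalent and every pair of ligands is adjacent — there is no cis/trans distinction.
Only one geometric arrangement is possible.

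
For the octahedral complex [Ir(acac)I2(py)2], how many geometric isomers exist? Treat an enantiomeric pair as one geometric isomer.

The six octahedral sites form three mutually perpendicular trans pairs.
Each acac is bidentate and must span two cis positions.
The distinct arrangements are (3 in all): I trans, py cis; I cis, py trans; I cis, py cis (chiral).

3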